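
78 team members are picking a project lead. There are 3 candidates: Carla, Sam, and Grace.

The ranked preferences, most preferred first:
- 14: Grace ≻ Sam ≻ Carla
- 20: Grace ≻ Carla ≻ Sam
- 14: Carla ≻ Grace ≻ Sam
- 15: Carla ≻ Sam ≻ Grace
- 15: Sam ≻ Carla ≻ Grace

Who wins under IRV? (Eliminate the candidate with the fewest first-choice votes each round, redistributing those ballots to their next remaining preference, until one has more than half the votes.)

Carla

Round 1: Carla 29, Sam 15, Grace 34. Sam eliminated.
Round 2: Carla 44, Grace 34. Carla has a majority (≥40).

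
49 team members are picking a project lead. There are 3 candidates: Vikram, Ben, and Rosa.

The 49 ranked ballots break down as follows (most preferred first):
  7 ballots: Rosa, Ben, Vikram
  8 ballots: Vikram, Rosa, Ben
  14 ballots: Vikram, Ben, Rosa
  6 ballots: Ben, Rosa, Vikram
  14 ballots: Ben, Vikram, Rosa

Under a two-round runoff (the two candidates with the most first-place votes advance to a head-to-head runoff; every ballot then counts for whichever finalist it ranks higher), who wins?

Round 1 first-place votes: Vikram 22, Ben 20, Rosa 7. Vikram and Ben advance.
Runoff: Vikram is ranked above Ben on 22 ballots, Ben above Vikram on 27.

Ben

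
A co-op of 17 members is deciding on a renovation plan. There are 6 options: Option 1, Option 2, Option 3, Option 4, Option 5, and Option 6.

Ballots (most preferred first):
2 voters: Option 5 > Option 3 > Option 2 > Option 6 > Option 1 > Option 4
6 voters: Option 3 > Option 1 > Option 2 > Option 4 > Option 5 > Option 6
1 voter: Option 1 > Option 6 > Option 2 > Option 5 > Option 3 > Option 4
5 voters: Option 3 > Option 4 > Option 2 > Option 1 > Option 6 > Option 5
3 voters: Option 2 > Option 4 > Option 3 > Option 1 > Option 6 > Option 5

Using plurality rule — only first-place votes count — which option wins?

First-place votes: Option 1 1, Option 2 3, Option 3 11, Option 4 0, Option 5 2, Option 6 0.

Option 3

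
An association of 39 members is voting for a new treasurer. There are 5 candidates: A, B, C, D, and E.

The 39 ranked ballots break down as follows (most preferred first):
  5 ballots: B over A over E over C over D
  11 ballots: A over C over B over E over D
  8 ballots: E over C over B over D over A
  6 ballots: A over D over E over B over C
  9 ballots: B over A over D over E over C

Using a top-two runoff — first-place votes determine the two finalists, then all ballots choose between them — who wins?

Round 1 first-place votes: A 17, B 14, C 0, D 0, E 8. A and B advance.
Runoff: A is ranked above B on 17 ballots, B above A on 22.

B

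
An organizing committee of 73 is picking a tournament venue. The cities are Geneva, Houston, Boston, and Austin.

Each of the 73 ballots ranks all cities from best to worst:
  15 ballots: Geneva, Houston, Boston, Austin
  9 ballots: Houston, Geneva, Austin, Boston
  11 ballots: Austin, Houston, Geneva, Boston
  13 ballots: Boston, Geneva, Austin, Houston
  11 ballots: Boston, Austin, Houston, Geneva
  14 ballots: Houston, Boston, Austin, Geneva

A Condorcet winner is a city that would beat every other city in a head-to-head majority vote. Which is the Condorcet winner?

Houston vs Geneva: 45–28
Houston vs Boston: 49–24
Houston vs Austin: 38–35
Houston beats every other city.

Houston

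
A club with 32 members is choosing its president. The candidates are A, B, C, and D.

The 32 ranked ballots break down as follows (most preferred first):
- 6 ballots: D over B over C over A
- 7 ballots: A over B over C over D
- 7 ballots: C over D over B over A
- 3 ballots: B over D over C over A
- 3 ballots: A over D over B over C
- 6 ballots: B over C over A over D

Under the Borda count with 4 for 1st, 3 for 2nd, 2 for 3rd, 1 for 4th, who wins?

B

A: 6×1 + 7×4 + 7×1 + 3×1 + 3×4 + 6×2 = 68
B: 6×3 + 7×3 + 7×2 + 3×4 + 3×2 + 6×4 = 95
C: 6×2 + 7×2 + 7×4 + 3×2 + 3×1 + 6×3 = 81
D: 6×4 + 7×1 + 7×3 + 3×3 + 3×3 + 6×1 = 76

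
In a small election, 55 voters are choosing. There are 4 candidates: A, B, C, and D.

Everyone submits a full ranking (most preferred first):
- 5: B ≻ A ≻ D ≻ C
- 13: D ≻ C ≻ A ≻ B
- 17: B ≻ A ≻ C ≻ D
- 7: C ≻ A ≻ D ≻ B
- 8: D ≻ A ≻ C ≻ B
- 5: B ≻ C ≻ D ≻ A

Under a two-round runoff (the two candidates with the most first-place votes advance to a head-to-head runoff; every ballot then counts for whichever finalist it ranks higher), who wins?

D

Round 1 first-place votes: A 0, B 27, C 7, D 21. B and D advance.
Runoff: B is ranked above D on 27 ballots, D above B on 28.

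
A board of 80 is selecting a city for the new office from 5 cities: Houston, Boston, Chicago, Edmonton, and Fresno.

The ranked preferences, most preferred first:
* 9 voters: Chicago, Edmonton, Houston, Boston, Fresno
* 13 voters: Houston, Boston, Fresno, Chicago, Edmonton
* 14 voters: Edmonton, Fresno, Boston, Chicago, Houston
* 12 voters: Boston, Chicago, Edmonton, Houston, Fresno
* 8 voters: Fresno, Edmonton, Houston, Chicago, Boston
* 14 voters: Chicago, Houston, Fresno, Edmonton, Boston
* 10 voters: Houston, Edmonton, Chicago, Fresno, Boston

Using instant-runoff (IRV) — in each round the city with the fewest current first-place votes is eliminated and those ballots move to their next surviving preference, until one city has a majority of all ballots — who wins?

Round 1: Houston 23, Boston 12, Chicago 23, Edmonton 14, Fresno 8. Fresno eliminated.
Round 2: Houston 23, Boston 12, Chicago 23, Edmonton 22. Boston eliminated.
Round 3: Houston 23, Chicago 35, Edmonton 22. Edmonton eliminated.
Round 4: Houston 31, Chicago 49. Chicago has a majority (≥41).

Chicago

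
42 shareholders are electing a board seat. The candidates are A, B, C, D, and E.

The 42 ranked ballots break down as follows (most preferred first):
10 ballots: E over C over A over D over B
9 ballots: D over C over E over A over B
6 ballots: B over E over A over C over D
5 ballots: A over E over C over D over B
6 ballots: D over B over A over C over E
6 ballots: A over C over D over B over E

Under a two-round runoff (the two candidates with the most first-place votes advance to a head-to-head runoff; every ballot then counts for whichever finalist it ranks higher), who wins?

Round 1 first-place votes: A 11, B 6, C 0, D 15, E 10. D and A advance.
Runoff: D is ranked above A on 15 ballots, A above D on 27.

A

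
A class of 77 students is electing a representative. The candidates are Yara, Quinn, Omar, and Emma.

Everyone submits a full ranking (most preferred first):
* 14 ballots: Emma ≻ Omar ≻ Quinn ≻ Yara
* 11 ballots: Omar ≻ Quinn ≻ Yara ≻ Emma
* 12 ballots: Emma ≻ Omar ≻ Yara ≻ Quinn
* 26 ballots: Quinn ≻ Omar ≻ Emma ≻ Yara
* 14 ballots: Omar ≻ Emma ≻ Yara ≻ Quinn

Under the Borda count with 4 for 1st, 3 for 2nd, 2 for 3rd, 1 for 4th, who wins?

Yara: 14×1 + 11×2 + 12×2 + 26×1 + 14×2 = 114
Quinn: 14×2 + 11×3 + 12×1 + 26×4 + 14×1 = 191
Omar: 14×3 + 11×4 + 12×3 + 26×3 + 14×4 = 256
Emma: 14×4 + 11×1 + 12×4 + 26×2 + 14×3 = 209

Omar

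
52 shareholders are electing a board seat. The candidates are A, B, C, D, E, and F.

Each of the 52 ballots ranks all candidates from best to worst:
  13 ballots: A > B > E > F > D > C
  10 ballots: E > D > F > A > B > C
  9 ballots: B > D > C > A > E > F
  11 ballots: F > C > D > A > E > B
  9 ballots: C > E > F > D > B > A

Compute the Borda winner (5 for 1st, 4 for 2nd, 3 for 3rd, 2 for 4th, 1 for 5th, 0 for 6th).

E

A: 13×5 + 10×2 + 9×2 + 11×2 + 9×0 = 125
B: 13×4 + 10×1 + 9×5 + 11×0 + 9×1 = 116
C: 13×0 + 10×0 + 9×3 + 11×4 + 9×5 = 116
D: 13×1 + 10×4 + 9×4 + 11×3 + 9×2 = 140
E: 13×3 + 10×5 + 9×1 + 11×1 + 9×4 = 145
F: 13×2 + 10×3 + 9×0 + 11×5 + 9×3 = 138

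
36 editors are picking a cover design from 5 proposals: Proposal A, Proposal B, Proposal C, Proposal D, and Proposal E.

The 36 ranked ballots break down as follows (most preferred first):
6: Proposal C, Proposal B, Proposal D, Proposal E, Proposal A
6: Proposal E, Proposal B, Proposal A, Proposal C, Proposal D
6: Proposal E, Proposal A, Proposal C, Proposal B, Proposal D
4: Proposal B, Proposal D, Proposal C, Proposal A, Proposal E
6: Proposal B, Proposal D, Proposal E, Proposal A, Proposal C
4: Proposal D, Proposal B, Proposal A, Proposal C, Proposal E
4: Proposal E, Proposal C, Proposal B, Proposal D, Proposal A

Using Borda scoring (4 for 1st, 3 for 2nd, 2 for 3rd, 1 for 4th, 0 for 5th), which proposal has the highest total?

Proposal A: 6×0 + 6×2 + 6×3 + 4×1 + 6×1 + 4×2 + 4×0 = 48
Proposal B: 6×3 + 6×3 + 6×1 + 4×4 + 6×4 + 4×3 + 4×2 = 102
Proposal C: 6×4 + 6×1 + 6×2 + 4×2 + 6×0 + 4×1 + 4×3 = 66
Proposal D: 6×2 + 6×0 + 6×0 + 4×3 + 6×3 + 4×4 + 4×1 = 62
Proposal E: 6×1 + 6×4 + 6×4 + 4×0 + 6×2 + 4×0 + 4×4 = 82

Proposal B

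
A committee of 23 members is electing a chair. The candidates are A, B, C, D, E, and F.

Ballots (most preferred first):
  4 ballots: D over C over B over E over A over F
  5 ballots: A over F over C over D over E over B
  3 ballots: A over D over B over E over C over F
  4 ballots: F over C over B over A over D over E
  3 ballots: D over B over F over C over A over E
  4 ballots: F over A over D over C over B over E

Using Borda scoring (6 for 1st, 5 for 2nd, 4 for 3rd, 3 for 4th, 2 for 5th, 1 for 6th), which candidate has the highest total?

D

A: 4×2 + 5×6 + 3×6 + 4×3 + 3×2 + 4×5 = 94
B: 4×4 + 5×1 + 3×4 + 4×4 + 3×5 + 4×2 = 72
C: 4×5 + 5×4 + 3×2 + 4×5 + 3×3 + 4×3 = 87
D: 4×6 + 5×3 + 3×5 + 4×2 + 3×6 + 4×4 = 96
E: 4×3 + 5×2 + 3×3 + 4×1 + 3×1 + 4×1 = 42
F: 4×1 + 5×5 + 3×1 + 4×6 + 3×4 + 4×6 = 92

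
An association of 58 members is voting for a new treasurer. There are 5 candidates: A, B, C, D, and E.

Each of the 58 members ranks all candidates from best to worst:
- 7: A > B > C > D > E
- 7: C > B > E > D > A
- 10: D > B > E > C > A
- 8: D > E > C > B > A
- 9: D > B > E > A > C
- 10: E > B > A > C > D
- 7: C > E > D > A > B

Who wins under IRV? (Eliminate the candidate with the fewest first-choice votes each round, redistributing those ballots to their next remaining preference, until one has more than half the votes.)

C

Round 1: A 7, B 0, C 14, D 27, E 10. B eliminated.
Round 2: A 7, C 14, D 27, E 10. A eliminated.
Round 3: C 21, D 27, E 10. E eliminated.
Round 4: C 31, D 27. C has a majority (≥30).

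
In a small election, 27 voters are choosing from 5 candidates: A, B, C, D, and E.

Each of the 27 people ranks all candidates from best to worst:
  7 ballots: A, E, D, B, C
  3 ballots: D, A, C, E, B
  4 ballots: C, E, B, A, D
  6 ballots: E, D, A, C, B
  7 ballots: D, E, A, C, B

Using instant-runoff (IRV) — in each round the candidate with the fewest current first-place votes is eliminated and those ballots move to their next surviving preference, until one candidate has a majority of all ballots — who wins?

Round 1: A 7, B 0, C 4, D 10, E 6. B eliminated.
Round 2: A 7, C 4, D 10, E 6. C eliminated.
Round 3: A 7, D 10, E 10. A eliminated.
Round 4: D 10, E 17. E has a majority (≥14).

E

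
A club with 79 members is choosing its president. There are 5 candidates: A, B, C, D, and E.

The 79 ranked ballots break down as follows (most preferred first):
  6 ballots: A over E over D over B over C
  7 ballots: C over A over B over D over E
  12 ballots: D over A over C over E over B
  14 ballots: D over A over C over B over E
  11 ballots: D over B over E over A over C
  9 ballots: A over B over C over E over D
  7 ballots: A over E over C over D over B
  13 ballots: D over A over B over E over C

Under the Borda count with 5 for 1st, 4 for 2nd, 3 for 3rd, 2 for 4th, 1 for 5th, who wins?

A

A: 6×5 + 7×4 + 12×4 + 14×4 + 11×2 + 9×5 + 7×5 + 13×4 = 316
B: 6×2 + 7×3 + 12×1 + 14×2 + 11×4 + 9×4 + 7×1 + 13×3 = 199
C: 6×1 + 7×5 + 12×3 + 14×3 + 11×1 + 9×3 + 7×3 + 13×1 = 191
D: 6×3 + 7×2 + 12×5 + 14×5 + 11×5 + 9×1 + 7×2 + 13×5 = 305
E: 6×4 + 7×1 + 12×2 + 14×1 + 11×3 + 9×2 + 7×4 + 13×2 = 174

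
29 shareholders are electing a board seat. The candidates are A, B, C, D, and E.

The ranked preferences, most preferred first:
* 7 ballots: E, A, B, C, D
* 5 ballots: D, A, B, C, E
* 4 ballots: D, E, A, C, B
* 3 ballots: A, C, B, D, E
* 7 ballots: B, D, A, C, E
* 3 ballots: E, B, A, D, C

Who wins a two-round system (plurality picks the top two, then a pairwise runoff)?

D

Round 1 first-place votes: A 3, B 7, C 0, D 9, E 10. E and D advance.
Runoff: E is ranked above D on 10 ballots, D above E on 19.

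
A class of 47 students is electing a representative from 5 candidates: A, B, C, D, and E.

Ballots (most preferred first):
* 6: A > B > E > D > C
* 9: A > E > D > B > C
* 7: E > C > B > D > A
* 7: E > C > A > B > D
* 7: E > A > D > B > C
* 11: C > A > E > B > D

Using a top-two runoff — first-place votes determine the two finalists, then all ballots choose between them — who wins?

A

Round 1 first-place votes: A 15, B 0, C 11, D 0, E 21. E and A advance.
Runoff: E is ranked above A on 21 ballots, A above E on 26.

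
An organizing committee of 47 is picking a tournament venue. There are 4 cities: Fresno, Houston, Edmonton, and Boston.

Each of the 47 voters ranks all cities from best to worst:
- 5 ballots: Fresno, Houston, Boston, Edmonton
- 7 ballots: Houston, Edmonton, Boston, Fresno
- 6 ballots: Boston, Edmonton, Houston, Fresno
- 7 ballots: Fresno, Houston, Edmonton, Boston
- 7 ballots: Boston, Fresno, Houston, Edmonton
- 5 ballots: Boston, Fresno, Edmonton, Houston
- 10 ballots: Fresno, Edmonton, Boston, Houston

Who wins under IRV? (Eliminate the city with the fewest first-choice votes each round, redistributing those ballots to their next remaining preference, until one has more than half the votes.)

Round 1: Fresno 22, Houston 7, Edmonton 0, Boston 18. Edmonton eliminated.
Round 2: Fresno 22, Houston 7, Boston 18. Houston eliminated.
Round 3: Fresno 22, Boston 25. Boston has a majority (≥24).

Boston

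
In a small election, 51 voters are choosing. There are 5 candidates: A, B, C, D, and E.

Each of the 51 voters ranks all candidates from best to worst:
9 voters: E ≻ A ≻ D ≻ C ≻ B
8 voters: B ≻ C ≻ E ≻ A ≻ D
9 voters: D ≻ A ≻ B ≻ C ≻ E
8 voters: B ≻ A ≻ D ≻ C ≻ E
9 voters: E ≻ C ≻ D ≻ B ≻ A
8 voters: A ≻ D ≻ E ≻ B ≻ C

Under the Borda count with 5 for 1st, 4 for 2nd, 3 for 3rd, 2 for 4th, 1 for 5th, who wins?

A: 9×4 + 8×2 + 9×4 + 8×4 + 9×1 + 8×5 = 169
B: 9×1 + 8×5 + 9×3 + 8×5 + 9×2 + 8×2 = 150
C: 9×2 + 8×4 + 9×2 + 8×2 + 9×4 + 8×1 = 128
D: 9×3 + 8×1 + 9×5 + 8×3 + 9×3 + 8×4 = 163
E: 9×5 + 8×3 + 9×1 + 8×1 + 9×5 + 8×3 = 155

A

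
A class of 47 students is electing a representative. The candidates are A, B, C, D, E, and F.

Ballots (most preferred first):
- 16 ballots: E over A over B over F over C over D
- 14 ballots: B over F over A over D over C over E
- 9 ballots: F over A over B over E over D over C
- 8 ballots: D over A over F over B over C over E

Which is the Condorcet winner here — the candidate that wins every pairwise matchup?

A vs B: 33–14
A vs C: 47–0
A vs D: 39–8
A vs E: 31–16
A vs F: 24–23
A beats every other candidate.

A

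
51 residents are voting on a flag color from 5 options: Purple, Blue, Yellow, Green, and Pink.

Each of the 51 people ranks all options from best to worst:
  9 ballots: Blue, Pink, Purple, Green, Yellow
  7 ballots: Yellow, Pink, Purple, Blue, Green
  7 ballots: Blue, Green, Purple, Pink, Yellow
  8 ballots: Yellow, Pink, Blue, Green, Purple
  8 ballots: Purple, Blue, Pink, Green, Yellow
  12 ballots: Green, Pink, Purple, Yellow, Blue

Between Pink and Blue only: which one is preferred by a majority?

Pink is ranked above Blue on 27 ballots; Blue above Pink on 24.

Pink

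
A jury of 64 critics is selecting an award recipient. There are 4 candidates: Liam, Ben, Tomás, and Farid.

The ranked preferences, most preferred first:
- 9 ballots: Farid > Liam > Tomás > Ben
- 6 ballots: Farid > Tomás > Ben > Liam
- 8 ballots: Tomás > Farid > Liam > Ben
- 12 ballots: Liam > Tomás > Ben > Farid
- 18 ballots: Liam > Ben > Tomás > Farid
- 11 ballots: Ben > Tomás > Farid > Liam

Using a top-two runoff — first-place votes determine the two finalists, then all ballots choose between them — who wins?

Farid

Round 1 first-place votes: Liam 30, Ben 11, Tomás 8, Farid 15. Liam and Farid advance.
Runoff: Liam is ranked above Farid on 30 ballots, Farid above Liam on 34.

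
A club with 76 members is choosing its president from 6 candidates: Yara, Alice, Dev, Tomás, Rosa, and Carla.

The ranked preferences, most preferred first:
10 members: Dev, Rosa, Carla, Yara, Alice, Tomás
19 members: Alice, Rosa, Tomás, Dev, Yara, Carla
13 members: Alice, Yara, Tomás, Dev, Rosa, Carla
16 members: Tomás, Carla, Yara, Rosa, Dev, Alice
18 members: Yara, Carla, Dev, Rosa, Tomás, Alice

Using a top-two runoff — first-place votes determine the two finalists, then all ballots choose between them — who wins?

Yara

Round 1 first-place votes: Yara 18, Alice 32, Dev 10, Tomás 16, Rosa 0, Carla 0. Alice and Yara advance.
Runoff: Alice is ranked above Yara on 32 ballots, Yara above Alice on 44.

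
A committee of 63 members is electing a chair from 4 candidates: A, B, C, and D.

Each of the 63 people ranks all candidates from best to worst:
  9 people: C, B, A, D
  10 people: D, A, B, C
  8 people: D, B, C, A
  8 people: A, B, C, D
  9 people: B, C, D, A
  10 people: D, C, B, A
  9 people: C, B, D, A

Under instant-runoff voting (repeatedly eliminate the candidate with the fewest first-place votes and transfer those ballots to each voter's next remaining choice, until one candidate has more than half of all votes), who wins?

C

Round 1: A 8, B 9, C 18, D 28. A eliminated.
Round 2: B 17, C 18, D 28. B eliminated.
Round 3: C 35, D 28. C has a majority (≥32).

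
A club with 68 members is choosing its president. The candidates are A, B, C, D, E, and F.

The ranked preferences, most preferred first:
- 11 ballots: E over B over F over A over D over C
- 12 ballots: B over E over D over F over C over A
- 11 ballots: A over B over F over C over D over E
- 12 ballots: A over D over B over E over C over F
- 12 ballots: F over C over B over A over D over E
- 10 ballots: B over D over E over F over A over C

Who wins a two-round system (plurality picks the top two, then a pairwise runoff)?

B

Round 1 first-place votes: A 23, B 22, C 0, D 0, E 11, F 12. A and B advance.
Runoff: A is ranked above B on 23 ballots, B above A on 45.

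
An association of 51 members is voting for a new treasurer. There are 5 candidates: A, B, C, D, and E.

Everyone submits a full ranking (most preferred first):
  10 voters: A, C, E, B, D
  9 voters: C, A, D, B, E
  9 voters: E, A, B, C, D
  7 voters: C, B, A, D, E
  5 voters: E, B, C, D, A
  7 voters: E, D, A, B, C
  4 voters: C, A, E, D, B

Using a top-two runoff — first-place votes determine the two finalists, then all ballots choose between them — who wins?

C

Round 1 first-place votes: A 10, B 0, C 20, D 0, E 21. E and C advance.
Runoff: E is ranked above C on 21 ballots, C above E on 30.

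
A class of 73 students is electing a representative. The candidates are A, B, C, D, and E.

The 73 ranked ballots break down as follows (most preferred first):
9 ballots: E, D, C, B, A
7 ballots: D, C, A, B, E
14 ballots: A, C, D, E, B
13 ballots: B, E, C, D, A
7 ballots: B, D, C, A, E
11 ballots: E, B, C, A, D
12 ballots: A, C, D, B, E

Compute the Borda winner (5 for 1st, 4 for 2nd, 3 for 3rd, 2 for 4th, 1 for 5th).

C

A: 9×1 + 7×3 + 14×5 + 13×1 + 7×2 + 11×2 + 12×5 = 209
B: 9×2 + 7×2 + 14×1 + 13×5 + 7×5 + 11×4 + 12×2 = 214
C: 9×3 + 7×4 + 14×4 + 13×3 + 7×3 + 11×3 + 12×4 = 252
D: 9×4 + 7×5 + 14×3 + 13×2 + 7×4 + 11×1 + 12×3 = 214
E: 9×5 + 7×1 + 14×2 + 13×4 + 7×1 + 11×5 + 12×1 = 206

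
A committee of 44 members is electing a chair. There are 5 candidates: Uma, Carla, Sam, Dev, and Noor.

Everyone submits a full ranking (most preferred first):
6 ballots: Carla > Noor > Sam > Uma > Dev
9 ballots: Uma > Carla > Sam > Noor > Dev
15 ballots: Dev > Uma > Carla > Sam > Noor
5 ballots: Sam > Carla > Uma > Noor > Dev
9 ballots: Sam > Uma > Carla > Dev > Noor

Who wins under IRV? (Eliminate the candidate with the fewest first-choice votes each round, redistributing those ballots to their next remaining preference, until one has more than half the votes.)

Sam

Round 1: Uma 9, Carla 6, Sam 14, Dev 15, Noor 0. Noor eliminated.
Round 2: Uma 9, Carla 6, Sam 14, Dev 15. Carla eliminated.
Round 3: Uma 9, Sam 20, Dev 15. Uma eliminated.
Round 4: Sam 29, Dev 15. Sam has a majority (≥23).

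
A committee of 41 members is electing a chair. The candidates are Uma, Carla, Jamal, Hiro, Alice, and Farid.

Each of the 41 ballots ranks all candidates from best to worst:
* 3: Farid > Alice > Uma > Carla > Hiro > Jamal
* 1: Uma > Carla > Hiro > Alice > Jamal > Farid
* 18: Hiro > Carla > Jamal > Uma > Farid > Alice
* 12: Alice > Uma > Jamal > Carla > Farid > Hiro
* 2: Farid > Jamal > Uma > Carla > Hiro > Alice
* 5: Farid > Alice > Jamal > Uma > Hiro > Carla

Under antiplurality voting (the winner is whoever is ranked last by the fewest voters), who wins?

Last-place votes: Uma 0, Carla 5, Jamal 3, Hiro 12, Alice 20, Farid 1.

Uma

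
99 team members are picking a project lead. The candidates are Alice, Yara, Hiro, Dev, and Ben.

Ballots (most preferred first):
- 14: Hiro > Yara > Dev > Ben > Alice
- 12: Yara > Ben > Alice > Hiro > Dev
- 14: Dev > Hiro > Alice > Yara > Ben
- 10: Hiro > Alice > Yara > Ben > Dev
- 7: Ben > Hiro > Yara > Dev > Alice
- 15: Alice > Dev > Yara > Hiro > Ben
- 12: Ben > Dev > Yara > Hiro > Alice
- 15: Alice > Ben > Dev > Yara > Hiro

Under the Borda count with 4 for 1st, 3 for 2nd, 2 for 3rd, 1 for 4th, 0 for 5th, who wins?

Alice: 14×0 + 12×2 + 14×2 + 10×3 + 7×0 + 15×4 + 12×0 + 15×4 = 202
Yara: 14×3 + 12×4 + 14×1 + 10×2 + 7×2 + 15×2 + 12×2 + 15×1 = 207
Hiro: 14×4 + 12×1 + 14×3 + 10×4 + 7×3 + 15×1 + 12×1 + 15×0 = 198
Dev: 14×2 + 12×0 + 14×4 + 10×0 + 7×1 + 15×3 + 12×3 + 15×2 = 202
Ben: 14×1 + 12×3 + 14×0 + 10×1 + 7×4 + 15×0 + 12×4 + 15×3 = 181

Yara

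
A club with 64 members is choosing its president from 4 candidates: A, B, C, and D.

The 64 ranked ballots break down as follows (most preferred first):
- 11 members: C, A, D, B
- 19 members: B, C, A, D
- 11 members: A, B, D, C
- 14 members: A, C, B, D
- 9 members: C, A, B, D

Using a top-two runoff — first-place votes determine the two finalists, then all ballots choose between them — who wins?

Round 1 first-place votes: A 25, B 19, C 20, D 0. A and C advance.
Runoff: A is ranked above C on 25 ballots, C above A on 39.

C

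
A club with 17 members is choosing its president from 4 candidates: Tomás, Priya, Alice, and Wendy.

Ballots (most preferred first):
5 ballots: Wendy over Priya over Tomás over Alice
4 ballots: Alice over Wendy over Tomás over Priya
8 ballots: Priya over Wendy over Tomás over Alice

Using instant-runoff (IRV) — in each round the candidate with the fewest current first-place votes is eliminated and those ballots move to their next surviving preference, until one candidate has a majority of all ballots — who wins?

Round 1: Tomás 0, Priya 8, Alice 4, Wendy 5. Tomás eliminated.
Round 2: Priya 8, Alice 4, Wendy 5. Alice eliminated.
Round 3: Priya 8, Wendy 9. Wendy has a majority (≥9).

Wendy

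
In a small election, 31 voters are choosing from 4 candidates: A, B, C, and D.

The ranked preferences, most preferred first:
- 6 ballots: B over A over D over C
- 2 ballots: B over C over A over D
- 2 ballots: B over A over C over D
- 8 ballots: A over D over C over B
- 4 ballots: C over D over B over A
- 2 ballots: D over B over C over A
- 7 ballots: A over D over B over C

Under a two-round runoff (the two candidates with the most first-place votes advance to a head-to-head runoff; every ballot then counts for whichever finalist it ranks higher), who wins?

B

Round 1 first-place votes: A 15, B 10, C 4, D 2. A and B advance.
Runoff: A is ranked above B on 15 ballots, B above A on 16.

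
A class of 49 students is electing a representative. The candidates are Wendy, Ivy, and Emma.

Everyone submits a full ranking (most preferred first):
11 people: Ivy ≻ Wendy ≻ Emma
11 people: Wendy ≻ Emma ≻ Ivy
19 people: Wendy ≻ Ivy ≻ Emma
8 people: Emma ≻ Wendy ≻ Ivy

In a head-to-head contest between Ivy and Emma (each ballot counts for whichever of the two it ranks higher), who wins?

Ivy

Ivy is ranked above Emma on 30 ballots; Emma above Ivy on 19.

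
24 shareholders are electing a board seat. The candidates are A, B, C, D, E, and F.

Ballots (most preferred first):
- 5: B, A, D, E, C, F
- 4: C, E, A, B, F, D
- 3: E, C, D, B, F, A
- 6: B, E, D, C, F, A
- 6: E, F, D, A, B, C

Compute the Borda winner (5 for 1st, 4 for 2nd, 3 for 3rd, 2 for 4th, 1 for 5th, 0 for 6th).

E

A: 5×4 + 4×3 + 3×0 + 6×0 + 6×2 = 44
B: 5×5 + 4×2 + 3×2 + 6×5 + 6×1 = 75
C: 5×1 + 4×5 + 3×4 + 6×2 + 6×0 = 49
D: 5×3 + 4×0 + 3×3 + 6×3 + 6×3 = 60
E: 5×2 + 4×4 + 3×5 + 6×4 + 6×5 = 95
F: 5×0 + 4×1 + 3×1 + 6×1 + 6×4 = 37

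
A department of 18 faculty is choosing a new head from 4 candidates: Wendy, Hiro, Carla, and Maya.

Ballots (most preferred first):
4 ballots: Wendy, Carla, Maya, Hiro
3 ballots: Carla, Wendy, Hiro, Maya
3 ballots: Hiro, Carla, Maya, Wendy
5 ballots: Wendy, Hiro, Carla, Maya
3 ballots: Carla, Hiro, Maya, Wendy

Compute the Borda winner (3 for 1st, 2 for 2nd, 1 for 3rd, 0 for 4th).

Carla

Wendy: 4×3 + 3×2 + 3×0 + 5×3 + 3×0 = 33
Hiro: 4×0 + 3×1 + 3×3 + 5×2 + 3×2 = 28
Carla: 4×2 + 3×3 + 3×2 + 5×1 + 3×3 = 37
Maya: 4×1 + 3×0 + 3×1 + 5×0 + 3×1 = 10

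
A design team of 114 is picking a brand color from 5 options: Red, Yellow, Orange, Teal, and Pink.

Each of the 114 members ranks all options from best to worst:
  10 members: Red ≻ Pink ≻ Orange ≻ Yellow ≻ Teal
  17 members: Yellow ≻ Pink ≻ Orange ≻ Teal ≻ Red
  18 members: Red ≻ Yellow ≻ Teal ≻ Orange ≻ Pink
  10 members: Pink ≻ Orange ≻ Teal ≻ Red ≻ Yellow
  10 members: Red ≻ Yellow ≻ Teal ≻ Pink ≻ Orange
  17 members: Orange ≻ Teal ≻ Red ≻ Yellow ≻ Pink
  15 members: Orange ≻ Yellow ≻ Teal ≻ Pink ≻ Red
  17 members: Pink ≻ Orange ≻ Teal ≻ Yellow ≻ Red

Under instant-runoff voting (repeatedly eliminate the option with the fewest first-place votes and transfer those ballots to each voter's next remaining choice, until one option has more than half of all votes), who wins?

Round 1: Red 38, Yellow 17, Orange 32, Teal 0, Pink 27. Teal eliminated.
Round 2: Red 38, Yellow 17, Orange 32, Pink 27. Yellow eliminated.
Round 3: Red 38, Orange 32, Pink 44. Orange eliminated.
Round 4: Red 55, Pink 59. Pink has a majority (≥58).

Pink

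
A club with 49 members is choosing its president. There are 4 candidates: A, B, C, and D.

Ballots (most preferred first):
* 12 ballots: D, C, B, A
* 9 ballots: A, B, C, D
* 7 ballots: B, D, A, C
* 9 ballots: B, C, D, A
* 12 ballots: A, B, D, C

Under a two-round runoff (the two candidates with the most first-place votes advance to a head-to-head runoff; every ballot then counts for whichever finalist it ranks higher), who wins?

Round 1 first-place votes: A 21, B 16, C 0, D 12. A and B advance.
Runoff: A is ranked above B on 21 ballots, B above A on 28.

B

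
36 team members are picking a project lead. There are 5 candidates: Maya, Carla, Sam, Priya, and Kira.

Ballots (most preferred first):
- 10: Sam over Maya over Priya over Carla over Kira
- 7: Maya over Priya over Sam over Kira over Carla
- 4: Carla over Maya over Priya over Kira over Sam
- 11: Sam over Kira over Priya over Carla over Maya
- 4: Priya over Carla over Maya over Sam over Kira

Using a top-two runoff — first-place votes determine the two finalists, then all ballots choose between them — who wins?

Round 1 first-place votes: Maya 7, Carla 4, Sam 21, Priya 4, Kira 0. Sam and Maya advance.
Runoff: Sam is ranked above Maya on 21 ballots, Maya above Sam on 15.

Sam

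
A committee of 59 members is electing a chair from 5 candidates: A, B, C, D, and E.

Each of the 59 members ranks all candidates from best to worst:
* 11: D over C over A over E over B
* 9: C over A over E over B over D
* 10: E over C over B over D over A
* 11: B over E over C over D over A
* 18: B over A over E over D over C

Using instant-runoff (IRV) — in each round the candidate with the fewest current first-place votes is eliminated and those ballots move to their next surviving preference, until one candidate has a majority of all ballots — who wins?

Round 1: A 0, B 29, C 9, D 11, E 10. A eliminated.
Round 2: B 29, C 9, D 11, E 10. C eliminated.
Round 3: B 29, D 11, E 19. D eliminated.
Round 4: B 29, E 30. E has a majority (≥30).

E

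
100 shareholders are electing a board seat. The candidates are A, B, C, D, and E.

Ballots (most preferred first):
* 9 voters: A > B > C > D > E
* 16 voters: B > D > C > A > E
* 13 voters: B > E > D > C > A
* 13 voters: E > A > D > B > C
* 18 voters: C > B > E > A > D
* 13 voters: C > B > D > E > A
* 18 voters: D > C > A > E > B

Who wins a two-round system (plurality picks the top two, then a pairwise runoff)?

B

Round 1 first-place votes: A 9, B 29, C 31, D 18, E 13. C and B advance.
Runoff: C is ranked above B on 49 ballots, B above C on 51.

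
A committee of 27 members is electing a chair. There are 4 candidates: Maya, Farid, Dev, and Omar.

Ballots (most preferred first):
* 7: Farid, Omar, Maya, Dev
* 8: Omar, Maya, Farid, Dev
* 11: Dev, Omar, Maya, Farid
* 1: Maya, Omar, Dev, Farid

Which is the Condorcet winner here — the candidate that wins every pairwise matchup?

Omar

Omar vs Maya: 26–1
Omar vs Farid: 20–7
Omar vs Dev: 16–11
Omar beats every other candidate.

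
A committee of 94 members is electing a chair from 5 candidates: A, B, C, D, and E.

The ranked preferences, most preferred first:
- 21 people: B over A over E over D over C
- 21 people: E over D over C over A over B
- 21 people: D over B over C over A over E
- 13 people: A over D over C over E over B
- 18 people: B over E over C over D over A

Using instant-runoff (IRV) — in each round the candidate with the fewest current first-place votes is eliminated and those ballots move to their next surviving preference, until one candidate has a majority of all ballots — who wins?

D

Round 1: A 13, B 39, C 0, D 21, E 21. C eliminated.
Round 2: A 13, B 39, D 21, E 21. A eliminated.
Round 3: B 39, D 34, E 21. E eliminated.
Round 4: B 39, D 55. D has a majority (≥48).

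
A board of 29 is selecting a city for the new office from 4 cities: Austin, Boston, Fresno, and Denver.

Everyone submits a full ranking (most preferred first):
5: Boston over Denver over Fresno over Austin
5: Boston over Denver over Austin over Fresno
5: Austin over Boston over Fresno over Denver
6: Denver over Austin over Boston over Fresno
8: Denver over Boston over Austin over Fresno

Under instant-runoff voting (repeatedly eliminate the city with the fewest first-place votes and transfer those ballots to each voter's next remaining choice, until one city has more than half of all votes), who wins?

Round 1: Austin 5, Boston 10, Fresno 0, Denver 14. Fresno eliminated.
Round 2: Austin 5, Boston 10, Denver 14. Austin eliminated.
Round 3: Boston 15, Denver 14. Boston has a majority (≥15).

Boston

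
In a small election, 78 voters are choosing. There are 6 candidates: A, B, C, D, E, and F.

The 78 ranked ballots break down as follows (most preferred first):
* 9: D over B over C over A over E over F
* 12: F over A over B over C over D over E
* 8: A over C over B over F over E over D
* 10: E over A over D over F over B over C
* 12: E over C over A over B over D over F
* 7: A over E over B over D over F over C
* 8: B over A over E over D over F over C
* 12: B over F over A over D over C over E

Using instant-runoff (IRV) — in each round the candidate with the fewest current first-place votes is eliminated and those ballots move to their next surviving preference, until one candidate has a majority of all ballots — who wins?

Round 1: A 15, B 20, C 0, D 9, E 22, F 12. C eliminated.
Round 2: A 15, B 20, D 9, E 22, F 12. D eliminated.
Round 3: A 15, B 29, E 22, F 12. F eliminated.
Round 4: A 27, B 29, E 22. E eliminated.
Round 5: A 49, B 29. A has a majority (≥40).

A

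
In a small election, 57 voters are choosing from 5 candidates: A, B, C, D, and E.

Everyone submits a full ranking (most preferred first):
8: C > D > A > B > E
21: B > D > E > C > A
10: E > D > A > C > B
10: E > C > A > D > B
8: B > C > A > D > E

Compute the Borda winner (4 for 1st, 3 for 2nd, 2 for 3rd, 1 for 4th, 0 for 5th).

D

A: 8×2 + 21×0 + 10×2 + 10×2 + 8×2 = 72
B: 8×1 + 21×4 + 10×0 + 10×0 + 8×4 = 124
C: 8×4 + 21×1 + 10×1 + 10×3 + 8×3 = 117
D: 8×3 + 21×3 + 10×3 + 10×1 + 8×1 = 135
E: 8×0 + 21×2 + 10×4 + 10×4 + 8×0 = 122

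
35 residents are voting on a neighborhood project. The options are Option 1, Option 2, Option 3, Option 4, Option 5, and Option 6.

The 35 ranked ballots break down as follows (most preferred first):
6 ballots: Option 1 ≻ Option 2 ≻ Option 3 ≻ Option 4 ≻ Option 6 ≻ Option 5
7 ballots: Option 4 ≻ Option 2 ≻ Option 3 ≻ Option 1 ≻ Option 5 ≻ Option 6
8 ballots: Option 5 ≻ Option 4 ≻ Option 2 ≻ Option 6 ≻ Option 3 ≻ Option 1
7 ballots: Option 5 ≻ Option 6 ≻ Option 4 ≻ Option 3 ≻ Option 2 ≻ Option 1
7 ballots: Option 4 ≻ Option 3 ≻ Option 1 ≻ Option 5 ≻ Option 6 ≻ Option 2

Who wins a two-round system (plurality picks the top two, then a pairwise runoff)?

Round 1 first-place votes: Option 1 6, Option 2 0, Option 3 0, Option 4 14, Option 5 15, Option 6 0. Option 5 and Option 4 advance.
Runoff: Option 5 is ranked above Option 4 on 15 ballots, Option 4 above Option 5 on 20.

Option 4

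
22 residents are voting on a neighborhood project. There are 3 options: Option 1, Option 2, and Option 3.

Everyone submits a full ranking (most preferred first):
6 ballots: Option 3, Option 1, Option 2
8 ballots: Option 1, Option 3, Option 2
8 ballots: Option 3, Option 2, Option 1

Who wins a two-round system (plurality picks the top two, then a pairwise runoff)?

Round 1 first-place votes: Option 1 8, Option 2 0, Option 3 14. Option 3 and Option 1 advance.
Runoff: Option 3 is ranked above Option 1 on 14 ballots, Option 1 above Option 3 on 8.

Option 3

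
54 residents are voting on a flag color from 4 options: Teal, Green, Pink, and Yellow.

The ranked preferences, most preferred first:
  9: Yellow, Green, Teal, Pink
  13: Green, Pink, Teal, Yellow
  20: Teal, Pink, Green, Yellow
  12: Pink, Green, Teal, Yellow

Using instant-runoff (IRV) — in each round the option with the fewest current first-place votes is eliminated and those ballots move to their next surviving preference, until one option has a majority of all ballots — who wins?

Green

Round 1: Teal 20, Green 13, Pink 12, Yellow 9. Yellow eliminated.
Round 2: Teal 20, Green 22, Pink 12. Pink eliminated.
Round 3: Teal 20, Green 34. Green has a majority (≥28).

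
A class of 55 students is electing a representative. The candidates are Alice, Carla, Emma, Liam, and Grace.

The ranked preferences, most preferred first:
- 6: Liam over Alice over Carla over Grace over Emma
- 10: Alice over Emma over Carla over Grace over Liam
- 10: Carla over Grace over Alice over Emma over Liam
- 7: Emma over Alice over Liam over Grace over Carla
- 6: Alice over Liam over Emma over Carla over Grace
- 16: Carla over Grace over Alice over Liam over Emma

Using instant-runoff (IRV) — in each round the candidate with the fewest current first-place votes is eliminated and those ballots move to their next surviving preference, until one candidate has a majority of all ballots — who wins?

Alice

Round 1: Alice 16, Carla 26, Emma 7, Liam 6, Grace 0. Grace eliminated.
Round 2: Alice 16, Carla 26, Emma 7, Liam 6. Liam eliminated.
Round 3: Alice 22, Carla 26, Emma 7. Emma eliminated.
Round 4: Alice 29, Carla 26. Alice has a majority (≥28).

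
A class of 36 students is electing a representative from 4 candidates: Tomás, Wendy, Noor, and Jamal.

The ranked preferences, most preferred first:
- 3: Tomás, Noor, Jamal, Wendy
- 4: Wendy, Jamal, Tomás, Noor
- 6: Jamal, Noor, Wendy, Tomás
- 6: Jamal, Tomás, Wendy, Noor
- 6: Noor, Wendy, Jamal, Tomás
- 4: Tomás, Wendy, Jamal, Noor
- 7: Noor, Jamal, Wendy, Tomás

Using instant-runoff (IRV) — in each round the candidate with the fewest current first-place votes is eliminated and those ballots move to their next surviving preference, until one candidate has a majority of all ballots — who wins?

Jamal

Round 1: Tomás 7, Wendy 4, Noor 13, Jamal 12. Wendy eliminated.
Round 2: Tomás 7, Noor 13, Jamal 16. Tomás eliminated.
Round 3: Noor 16, Jamal 20. Jamal has a majority (≥19).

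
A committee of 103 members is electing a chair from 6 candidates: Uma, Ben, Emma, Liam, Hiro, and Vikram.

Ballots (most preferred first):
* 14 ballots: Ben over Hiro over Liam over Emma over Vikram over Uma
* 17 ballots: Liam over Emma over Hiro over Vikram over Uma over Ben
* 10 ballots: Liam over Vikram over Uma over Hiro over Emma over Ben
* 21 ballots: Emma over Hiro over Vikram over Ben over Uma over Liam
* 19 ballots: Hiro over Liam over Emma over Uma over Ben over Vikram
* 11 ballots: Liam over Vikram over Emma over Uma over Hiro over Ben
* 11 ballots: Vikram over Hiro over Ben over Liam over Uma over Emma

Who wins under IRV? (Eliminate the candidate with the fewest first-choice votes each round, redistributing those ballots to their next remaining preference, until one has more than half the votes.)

Round 1: Uma 0, Ben 14, Emma 21, Liam 38, Hiro 19, Vikram 11. Uma eliminated.
Round 2: Ben 14, Emma 21, Liam 38, Hiro 19, Vikram 11. Vikram eliminated.
Round 3: Ben 14, Emma 21, Liam 38, Hiro 30. Ben eliminated.
Round 4: Emma 21, Liam 38, Hiro 44. Emma eliminated.
Round 5: Liam 38, Hiro 65. Hiro has a majority (≥52).

Hiro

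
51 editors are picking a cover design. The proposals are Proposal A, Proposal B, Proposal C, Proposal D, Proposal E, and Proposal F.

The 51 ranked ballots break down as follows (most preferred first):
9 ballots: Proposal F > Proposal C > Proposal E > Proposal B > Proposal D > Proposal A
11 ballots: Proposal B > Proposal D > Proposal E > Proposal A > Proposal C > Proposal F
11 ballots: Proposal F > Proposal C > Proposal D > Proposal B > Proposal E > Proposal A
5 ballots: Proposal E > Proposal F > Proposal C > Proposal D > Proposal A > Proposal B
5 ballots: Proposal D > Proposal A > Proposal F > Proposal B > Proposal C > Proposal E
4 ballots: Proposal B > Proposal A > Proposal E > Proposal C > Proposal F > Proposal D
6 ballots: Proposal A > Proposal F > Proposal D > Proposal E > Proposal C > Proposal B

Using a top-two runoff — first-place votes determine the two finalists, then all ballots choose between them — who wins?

Proposal F

Round 1 first-place votes: Proposal A 6, Proposal B 15, Proposal C 0, Proposal D 5, Proposal E 5, Proposal F 20. Proposal F and Proposal B advance.
Runoff: Proposal F is ranked above Proposal B on 36 ballots, Proposal B above Proposal F on 15.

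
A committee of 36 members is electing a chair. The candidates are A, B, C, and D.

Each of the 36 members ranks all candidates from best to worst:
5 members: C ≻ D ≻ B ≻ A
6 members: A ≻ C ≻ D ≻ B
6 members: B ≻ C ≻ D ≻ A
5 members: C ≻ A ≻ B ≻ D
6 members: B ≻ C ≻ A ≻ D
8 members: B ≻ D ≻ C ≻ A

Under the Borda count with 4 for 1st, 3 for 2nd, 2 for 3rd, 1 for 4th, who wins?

A: 5×1 + 6×4 + 6×1 + 5×3 + 6×2 + 8×1 = 70
B: 5×2 + 6×1 + 6×4 + 5×2 + 6×4 + 8×4 = 106
C: 5×4 + 6×3 + 6×3 + 5×4 + 6×3 + 8×2 = 110
D: 5×3 + 6×2 + 6×2 + 5×1 + 6×1 + 8×3 = 74

C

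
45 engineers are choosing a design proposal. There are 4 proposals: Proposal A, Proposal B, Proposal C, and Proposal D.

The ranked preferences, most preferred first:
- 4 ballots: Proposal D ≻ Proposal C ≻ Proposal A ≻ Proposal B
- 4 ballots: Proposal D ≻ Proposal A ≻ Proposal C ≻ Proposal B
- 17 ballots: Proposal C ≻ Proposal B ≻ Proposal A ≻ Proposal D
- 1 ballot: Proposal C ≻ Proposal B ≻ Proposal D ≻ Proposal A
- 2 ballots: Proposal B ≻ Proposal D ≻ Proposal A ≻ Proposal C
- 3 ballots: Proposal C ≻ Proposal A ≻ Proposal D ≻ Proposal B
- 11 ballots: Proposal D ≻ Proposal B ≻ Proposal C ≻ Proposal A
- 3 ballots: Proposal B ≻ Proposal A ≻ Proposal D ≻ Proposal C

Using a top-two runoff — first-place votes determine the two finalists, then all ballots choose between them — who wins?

Proposal D

Round 1 first-place votes: Proposal A 0, Proposal B 5, Proposal C 21, Proposal D 19. Proposal C and Proposal D advance.
Runoff: Proposal C is ranked above Proposal D on 21 ballots, Proposal D above Proposal C on 24.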